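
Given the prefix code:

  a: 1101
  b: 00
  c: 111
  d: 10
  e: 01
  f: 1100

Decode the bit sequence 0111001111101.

efca

Read left to right; each codeword is recognised as soon as it completes (prefix code):
  01→e | 1100→f | 111→c | 1101→a
Decoded message: efca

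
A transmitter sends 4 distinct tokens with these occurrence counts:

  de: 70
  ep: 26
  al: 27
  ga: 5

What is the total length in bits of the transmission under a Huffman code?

217

Merge the two smallest weights repeatedly:
ga(5) + ep(26) → 31
al(27) + 31 → 58
58 + de(70) → 128
Each symbol's bit-cost is frequency × depth; summing gives 217 bits (equivalently 31 + 58 + 128).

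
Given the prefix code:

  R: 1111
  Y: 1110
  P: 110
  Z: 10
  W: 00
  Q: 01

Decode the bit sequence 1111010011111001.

RQWRZQ

Read left to right; each codeword is recognised as soon as it completes (prefix code):
  1111→R | 01→Q | 00→W | 1111→R | 10→Z | 01→Q
Decoded message: RQWRZQ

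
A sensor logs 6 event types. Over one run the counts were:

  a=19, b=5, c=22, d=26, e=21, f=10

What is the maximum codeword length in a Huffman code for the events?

Merge the two lowest-weight nodes at each step:
combine b(5), f(10) → 15
combine 15, a(19) → 34
combine e(21), c(22) → 43
combine d(26), 34 → 60
combine 43, 60 → 103
The rarest symbols sit at the bottom; the longest codeword is 4 bits.

4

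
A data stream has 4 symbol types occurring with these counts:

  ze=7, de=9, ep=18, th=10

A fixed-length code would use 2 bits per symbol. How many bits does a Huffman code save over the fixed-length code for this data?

2

Fixed-length: 2 bits × 44 symbols = 88 bits.
Huffman merges:
ze(7) + de(9) → 16
th(10) + 16 → 26
ep(18) + 26 → 44
Huffman total = 16 + 26 + 44 = 86 bits.
Saving = 88 − 86 = 2 bits.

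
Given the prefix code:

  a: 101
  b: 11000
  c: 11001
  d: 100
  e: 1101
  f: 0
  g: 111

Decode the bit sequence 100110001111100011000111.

Read left to right; each codeword is recognised as soon as it completes (prefix code):
  100→d | 11000→b | 111→g | 11000→b | 11000→b | 111→g
Decoded message: dbgbbg

dbgbbg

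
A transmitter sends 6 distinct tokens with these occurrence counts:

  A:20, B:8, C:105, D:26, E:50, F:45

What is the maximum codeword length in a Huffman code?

Merge the two lowest-weight nodes at each step:
B(8) + A(20) → 28
D(26) + 28 → 54
F(45) + E(50) → 95
54 + 95 → 149
C(105) + 149 → 254
Maximum depth reached is 4.

4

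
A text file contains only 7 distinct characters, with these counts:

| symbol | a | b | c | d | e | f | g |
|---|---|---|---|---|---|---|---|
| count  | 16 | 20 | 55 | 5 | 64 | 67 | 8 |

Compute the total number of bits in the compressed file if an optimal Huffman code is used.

561

Greedily combine the two least-frequent nodes:
d(5) + g(8) → 13
13 + a(16) → 29
b(20) + 29 → 49
49 + c(55) → 104
e(64) + f(67) → 131
104 + 131 → 235
The encoded length is the sum of every internal node's weight: 13 + 29 + 49 + 104 + 131 + 235 = 561 bits.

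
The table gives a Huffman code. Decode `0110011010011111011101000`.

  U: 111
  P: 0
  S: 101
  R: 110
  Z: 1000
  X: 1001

PRPRXUSRZ

Read left to right; each codeword is recognised as soon as it completes (prefix code):
  0→P | 110→R | 0→P | 110→R | 1001→X | 111→U | 101→S | 110→R | 1000→Z
Decoded message: PRPRXUSRZ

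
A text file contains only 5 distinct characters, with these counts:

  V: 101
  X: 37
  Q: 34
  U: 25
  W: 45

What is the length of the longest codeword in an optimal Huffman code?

Merge the two lowest-weight nodes at each step:
merge U(25) and Q(34): 59
merge X(37) and W(45): 82
merge 59 and 82: 141
merge V(101) and 141: 242
Maximum depth reached is 3.

3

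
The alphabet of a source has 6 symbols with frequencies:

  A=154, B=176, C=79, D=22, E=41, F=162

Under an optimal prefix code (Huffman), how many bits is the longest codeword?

4

Merge the two lowest-weight nodes at each step:
merge D(22) and E(41): 63
merge 63 and C(79): 142
merge 142 and A(154): 296
merge F(162) and B(176): 338
merge 296 and 338: 634
Maximum depth reached is 4.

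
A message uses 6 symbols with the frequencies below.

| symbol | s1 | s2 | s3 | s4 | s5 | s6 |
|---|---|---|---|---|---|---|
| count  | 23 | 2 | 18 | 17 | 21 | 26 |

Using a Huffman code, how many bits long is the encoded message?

Build the Huffman tree bottom-up:
combine s2(2), s4(17) → 19
combine s3(18), 19 → 37
combine s5(21), s1(23) → 44
combine s6(26), 37 → 63
combine 44, 63 → 107
Total encoded bits = sum of merged weights = 19 + 37 + 44 + 63 + 107 = 270.

270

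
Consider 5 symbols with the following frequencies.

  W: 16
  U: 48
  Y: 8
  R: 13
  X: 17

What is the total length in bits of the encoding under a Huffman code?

210

Greedily combine the two least-frequent nodes:
merge Y(8) and R(13): 21
merge W(16) and X(17): 33
merge 21 and 33: 54
merge U(48) and 54: 102
The encoded length is the sum of every internal node's weight: 21 + 33 + 54 + 102 = 210 bits.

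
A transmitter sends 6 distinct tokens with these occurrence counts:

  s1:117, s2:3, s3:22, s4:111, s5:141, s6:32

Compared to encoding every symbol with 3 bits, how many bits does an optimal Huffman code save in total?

344

Fixed-length: 3 bits × 426 symbols = 1278 bits.
Huffman merges:
s2(3) + s3(22) → 25
25 + s6(32) → 57
57 + s4(111) → 168
s1(117) + s5(141) → 258
168 + 258 → 426
Huffman total = 25 + 57 + 168 + 258 + 426 = 934 bits.
Saving = 1278 − 934 = 344 bits.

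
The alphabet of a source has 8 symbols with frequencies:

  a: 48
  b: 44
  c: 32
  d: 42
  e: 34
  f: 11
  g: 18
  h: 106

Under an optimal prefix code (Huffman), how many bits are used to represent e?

Build the tree from the bottom:
f(11) + g(18) → 29
29 + c(32) → 61
e(34) + d(42) → 76
b(44) + a(48) → 92
61 + 76 → 137
92 + h(106) → 198
137 + 198 → 335
The subtree containing e is merged 3 times, so code length = 3.

3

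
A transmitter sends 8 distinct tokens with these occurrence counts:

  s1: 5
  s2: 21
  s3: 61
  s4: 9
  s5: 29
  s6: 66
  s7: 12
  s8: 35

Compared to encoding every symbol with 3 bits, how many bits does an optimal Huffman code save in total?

Fixed-length: 3 bits × 238 symbols = 714 bits.
Huffman merges:
combine s1(5), s4(9) → 14
combine s7(12), 14 → 26
combine s2(21), 26 → 47
combine s5(29), s8(35) → 64
combine 47, s3(61) → 108
combine 64, s6(66) → 130
combine 108, 130 → 238
Huffman total = 14 + 26 + 47 + 64 + 108 + 130 + 238 = 627 bits.
Saving = 714 − 627 = 87 bits.

87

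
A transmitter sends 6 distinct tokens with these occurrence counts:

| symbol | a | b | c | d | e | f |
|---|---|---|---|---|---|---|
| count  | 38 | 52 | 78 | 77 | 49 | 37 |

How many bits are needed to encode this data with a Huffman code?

Merge the two smallest weights repeatedly:
f(37) + a(38) → 75
e(49) + b(52) → 101
75 + d(77) → 152
c(78) + 101 → 179
152 + 179 → 331
Each symbol's bit-cost is frequency × depth; summing gives 838 bits (equivalently 75 + 101 + 152 + 179 + 331).

838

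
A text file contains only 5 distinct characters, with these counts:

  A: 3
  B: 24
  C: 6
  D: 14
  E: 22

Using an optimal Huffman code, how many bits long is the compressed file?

146

Greedily combine the two least-frequent nodes:
merge A(3) and C(6): 9
merge 9 and D(14): 23
merge E(22) and 23: 45
merge B(24) and 45: 69
Total encoded bits = sum of merged weights = 9 + 23 + 45 + 69 = 146.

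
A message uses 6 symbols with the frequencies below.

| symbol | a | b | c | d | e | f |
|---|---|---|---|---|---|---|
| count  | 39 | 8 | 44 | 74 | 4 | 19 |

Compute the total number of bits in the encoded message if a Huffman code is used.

Build the Huffman tree bottom-up:
merge e(4) and b(8): 12
merge 12 and f(19): 31
merge 31 and a(39): 70
merge c(44) and 70: 114
merge d(74) and 114: 188
Total encoded bits = sum of merged weights = 12 + 31 + 70 + 114 + 188 = 415.

415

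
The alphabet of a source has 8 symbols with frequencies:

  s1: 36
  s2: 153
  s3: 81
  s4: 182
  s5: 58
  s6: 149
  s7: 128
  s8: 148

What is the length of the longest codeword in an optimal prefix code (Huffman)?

4

Merge the two lowest-weight nodes at each step:
merge s1(36) and s5(58): 94
merge s3(81) and 94: 175
merge s7(128) and s8(148): 276
merge s6(149) and s2(153): 302
merge 175 and s4(182): 357
merge 276 and 302: 578
merge 357 and 578: 935
The first pair merged (s1, s5) ends up deepest, at depth 4.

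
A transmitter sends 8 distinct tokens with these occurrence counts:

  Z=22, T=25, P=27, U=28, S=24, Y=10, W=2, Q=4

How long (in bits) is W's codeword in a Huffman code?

5

Repeatedly merge the two smallest:
merge W(2) and Q(4): 6
merge 6 and Y(10): 16
merge 16 and Z(22): 38
merge S(24) and T(25): 49
merge P(27) and U(28): 55
merge 38 and 49: 87
merge 55 and 87: 142
W sits 5 levels below the root, so its codeword is 5 bits.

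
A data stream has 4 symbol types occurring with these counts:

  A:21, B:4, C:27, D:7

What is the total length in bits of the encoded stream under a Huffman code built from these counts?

102

Greedily combine the two least-frequent nodes:
B(4) + D(7) → 11
11 + A(21) → 32
C(27) + 32 → 59
Each symbol's bit-cost is frequency × depth; summing gives 102 bits (equivalently 11 + 32 + 59).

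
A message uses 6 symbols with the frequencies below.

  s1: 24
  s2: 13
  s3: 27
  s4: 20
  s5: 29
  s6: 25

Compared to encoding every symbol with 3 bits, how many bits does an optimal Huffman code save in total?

56

Fixed-length: 3 bits × 138 symbols = 414 bits.
Huffman merges:
s2(13) + s4(20) → 33
s1(24) + s6(25) → 49
s3(27) + s5(29) → 56
33 + 49 → 82
56 + 82 → 138
Huffman total = 33 + 49 + 56 + 82 + 138 = 358 bits.
Saving = 414 − 358 = 56 bits.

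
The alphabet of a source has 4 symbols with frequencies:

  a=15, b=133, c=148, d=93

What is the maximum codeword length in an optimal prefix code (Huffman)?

Merge the two lowest-weight nodes at each step:
merge a(15) and d(93): 108
merge 108 and b(133): 241
merge c(148) and 241: 389
Maximum depth reached is 3.

3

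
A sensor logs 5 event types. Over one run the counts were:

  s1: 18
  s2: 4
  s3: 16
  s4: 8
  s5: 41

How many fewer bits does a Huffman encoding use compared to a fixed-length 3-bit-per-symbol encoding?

88

Fixed-length: 3 bits × 87 symbols = 261 bits.
Huffman merges:
combine s2(4), s4(8) → 12
combine 12, s3(16) → 28
combine s1(18), 28 → 46
combine s5(41), 46 → 87
Huffman total = 12 + 28 + 46 + 87 = 173 bits.
Saving = 261 − 173 = 88 bits.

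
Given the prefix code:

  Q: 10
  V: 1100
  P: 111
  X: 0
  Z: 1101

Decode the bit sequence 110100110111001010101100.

ZXXZVQQQV

Read left to right; each codeword is recognised as soon as it completes (prefix code):
  1101→Z | 0→X | 0→X | 1101→Z | 1100→V | 10→Q | 10→Q | 10→Q | 1100→V
Decoded message: ZXXZVQQQV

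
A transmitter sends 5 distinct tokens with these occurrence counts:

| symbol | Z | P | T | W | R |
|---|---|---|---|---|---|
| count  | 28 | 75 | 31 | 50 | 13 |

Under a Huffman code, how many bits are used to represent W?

2

Repeatedly merge the two smallest:
merge R(13) and Z(28): 41
merge T(31) and 41: 72
merge W(50) and 72: 122
merge P(75) and 122: 197
W's leaf is at depth 2, giving a 2-bit codeword.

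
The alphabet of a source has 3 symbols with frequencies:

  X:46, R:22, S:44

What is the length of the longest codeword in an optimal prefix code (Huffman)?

2

Merge the two lowest-weight nodes at each step:
combine R(22), S(44) → 66
combine X(46), 66 → 112
The first pair merged (R, S) ends up deepest, at depth 2.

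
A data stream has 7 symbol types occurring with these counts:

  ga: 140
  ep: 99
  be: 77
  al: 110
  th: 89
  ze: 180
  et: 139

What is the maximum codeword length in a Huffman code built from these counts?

3

Merge the two lowest-weight nodes at each step:
be(77) + th(89) → 166
ep(99) + al(110) → 209
et(139) + ga(140) → 279
166 + ze(180) → 346
209 + 279 → 488
346 + 488 → 834
The first pair merged (be, th) ends up deepest, at depth 3.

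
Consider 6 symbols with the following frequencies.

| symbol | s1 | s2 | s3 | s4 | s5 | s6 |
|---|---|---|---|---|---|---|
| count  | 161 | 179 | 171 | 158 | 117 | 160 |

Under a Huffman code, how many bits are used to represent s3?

2

Repeatedly merge the two smallest:
merge s5(117) and s4(158): 275
merge s6(160) and s1(161): 321
merge s3(171) and s2(179): 350
merge 275 and 321: 596
merge 350 and 596: 946
The subtree containing s3 is merged 2 times, so code length = 2.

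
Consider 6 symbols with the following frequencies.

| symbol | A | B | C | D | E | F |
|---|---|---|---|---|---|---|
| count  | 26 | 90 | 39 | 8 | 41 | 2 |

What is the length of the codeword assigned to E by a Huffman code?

2

Huffman merges, smallest pair first:
combine F(2), D(8) → 10
combine 10, A(26) → 36
combine 36, C(39) → 75
combine E(41), 75 → 116
combine B(90), 116 → 206
E's leaf is at depth 2, giving a 2-bit codeword.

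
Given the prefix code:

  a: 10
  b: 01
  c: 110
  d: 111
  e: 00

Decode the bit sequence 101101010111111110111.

acaaddcd

Read left to right; each codeword is recognised as soon as it completes (prefix code):
  10→a | 110→c | 10→a | 10→a | 111→d | 111→d | 110→c | 111→d
Decoded message: acaaddcd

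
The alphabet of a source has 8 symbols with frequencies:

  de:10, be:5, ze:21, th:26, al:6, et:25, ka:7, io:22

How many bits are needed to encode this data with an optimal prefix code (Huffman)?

Merge the two smallest weights repeatedly:
be(5) + al(6) → 11
ka(7) + de(10) → 17
11 + 17 → 28
ze(21) + io(22) → 43
et(25) + th(26) → 51
28 + 43 → 71
51 + 71 → 122
The encoded length is the sum of every internal node's weight: 11 + 17 + 28 + 43 + 51 + 71 + 122 = 343 bits.

343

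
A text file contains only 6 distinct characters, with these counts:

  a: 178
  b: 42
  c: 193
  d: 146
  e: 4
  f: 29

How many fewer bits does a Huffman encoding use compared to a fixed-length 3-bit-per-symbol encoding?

Fixed-length: 3 bits × 592 symbols = 1776 bits.
Huffman merges:
combine e(4), f(29) → 33
combine 33, b(42) → 75
combine 75, d(146) → 221
combine a(178), c(193) → 371
combine 221, 371 → 592
Huffman total = 33 + 75 + 221 + 371 + 592 = 1292 bits.
Saving = 1776 − 1292 = 484 bits.

484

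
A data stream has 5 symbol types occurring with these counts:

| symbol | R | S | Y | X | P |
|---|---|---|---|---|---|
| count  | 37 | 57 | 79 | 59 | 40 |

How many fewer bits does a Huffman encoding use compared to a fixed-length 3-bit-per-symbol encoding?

195

Fixed-length: 3 bits × 272 symbols = 816 bits.
Huffman merges:
merge R(37) and P(40): 77
merge S(57) and X(59): 116
merge 77 and Y(79): 156
merge 116 and 156: 272
Huffman total = 77 + 116 + 156 + 272 = 621 bits.
Saving = 816 − 621 = 195 bits.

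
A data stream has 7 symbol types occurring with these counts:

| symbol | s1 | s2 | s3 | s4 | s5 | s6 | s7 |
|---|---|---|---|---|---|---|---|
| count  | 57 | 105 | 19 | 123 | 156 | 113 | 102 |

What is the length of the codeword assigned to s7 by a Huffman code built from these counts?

3

Huffman merges, smallest pair first:
merge s3(19) and s1(57): 76
merge 76 and s7(102): 178
merge s2(105) and s6(113): 218
merge s4(123) and s5(156): 279
merge 178 and 218: 396
merge 279 and 396: 675
s7 sits 3 levels below the root, so its codeword is 3 bits.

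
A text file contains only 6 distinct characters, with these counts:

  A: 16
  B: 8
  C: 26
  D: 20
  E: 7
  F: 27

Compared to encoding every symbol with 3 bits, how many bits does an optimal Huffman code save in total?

58

Fixed-length: 3 bits × 104 symbols = 312 bits.
Huffman merges:
merge E(7) and B(8): 15
merge 15 and A(16): 31
merge D(20) and C(26): 46
merge F(27) and 31: 58
merge 46 and 58: 104
Huffman total = 15 + 31 + 46 + 58 + 104 = 254 bits.
Saving = 312 − 254 = 58 bits.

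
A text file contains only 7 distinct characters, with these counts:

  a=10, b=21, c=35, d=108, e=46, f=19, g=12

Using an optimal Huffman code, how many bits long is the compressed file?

Greedily combine the two least-frequent nodes:
a(10) + g(12) → 22
f(19) + b(21) → 40
22 + c(35) → 57
40 + e(46) → 86
57 + 86 → 143
d(108) + 143 → 251
The encoded length is the sum of every internal node's weight: 22 + 40 + 57 + 86 + 143 + 251 = 599 bits.

599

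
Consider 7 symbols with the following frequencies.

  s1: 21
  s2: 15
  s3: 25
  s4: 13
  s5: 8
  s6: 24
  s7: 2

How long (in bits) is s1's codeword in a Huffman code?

3

Build the tree from the bottom:
merge s7(2) and s5(8): 10
merge 10 and s4(13): 23
merge s2(15) and s1(21): 36
merge 23 and s6(24): 47
merge s3(25) and 36: 61
merge 47 and 61: 108
The subtree containing s1 is merged 3 times, so code length = 3.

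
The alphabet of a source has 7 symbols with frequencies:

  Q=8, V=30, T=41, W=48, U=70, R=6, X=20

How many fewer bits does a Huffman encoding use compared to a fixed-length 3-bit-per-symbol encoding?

111

Fixed-length: 3 bits × 223 symbols = 669 bits.
Huffman merges:
combine R(6), Q(8) → 14
combine 14, X(20) → 34
combine V(30), 34 → 64
combine T(41), W(48) → 89
combine 64, U(70) → 134
combine 89, 134 → 223
Huffman total = 14 + 34 + 64 + 89 + 134 + 223 = 558 bits.
Saving = 669 − 558 = 111 bits.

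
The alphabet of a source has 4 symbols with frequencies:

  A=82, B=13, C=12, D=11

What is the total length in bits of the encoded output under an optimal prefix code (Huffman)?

Merge the two smallest weights repeatedly:
combine D(11), C(12) → 23
combine B(13), 23 → 36
combine 36, A(82) → 118
The encoded length is the sum of every internal node's weight: 23 + 36 + 118 = 177 bits.

177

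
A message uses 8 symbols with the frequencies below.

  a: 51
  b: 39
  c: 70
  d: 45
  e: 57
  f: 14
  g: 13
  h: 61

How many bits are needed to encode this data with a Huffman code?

1007

Greedily combine the two least-frequent nodes:
g(13) + f(14) → 27
27 + b(39) → 66
d(45) + a(51) → 96
e(57) + h(61) → 118
66 + c(70) → 136
96 + 118 → 214
136 + 214 → 350
The encoded length is the sum of every internal node's weight: 27 + 66 + 96 + 118 + 136 + 214 + 350 = 1007 bits.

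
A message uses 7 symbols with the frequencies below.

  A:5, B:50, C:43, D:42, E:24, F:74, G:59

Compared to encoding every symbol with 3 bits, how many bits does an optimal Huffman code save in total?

104

Fixed-length: 3 bits × 297 symbols = 891 bits.
Huffman merges:
A(5) + E(24) → 29
29 + D(42) → 71
C(43) + B(50) → 93
G(59) + 71 → 130
F(74) + 93 → 167
130 + 167 → 297
Huffman total = 29 + 71 + 93 + 130 + 167 + 297 = 787 bits.
Saving = 891 − 787 = 104 bits.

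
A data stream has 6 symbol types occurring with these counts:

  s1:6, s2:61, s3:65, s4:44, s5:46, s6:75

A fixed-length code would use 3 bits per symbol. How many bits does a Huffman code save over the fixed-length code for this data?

Fixed-length: 3 bits × 297 symbols = 891 bits.
Huffman merges:
s1(6) + s4(44) → 50
s5(46) + 50 → 96
s2(61) + s3(65) → 126
s6(75) + 96 → 171
126 + 171 → 297
Huffman total = 50 + 96 + 126 + 171 + 297 = 740 bits.
Saving = 891 − 740 = 151 bits.

151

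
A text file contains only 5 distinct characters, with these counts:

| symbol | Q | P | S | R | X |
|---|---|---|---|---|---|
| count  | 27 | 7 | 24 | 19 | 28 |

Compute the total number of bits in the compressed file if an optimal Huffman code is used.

236

Greedily combine the two least-frequent nodes:
combine P(7), R(19) → 26
combine S(24), 26 → 50
combine Q(27), X(28) → 55
combine 50, 55 → 105
Total encoded bits = sum of merged weights = 26 + 50 + 55 + 105 = 236.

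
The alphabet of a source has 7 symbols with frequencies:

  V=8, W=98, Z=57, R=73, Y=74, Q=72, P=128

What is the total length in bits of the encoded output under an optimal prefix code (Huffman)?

Greedily combine the two least-frequent nodes:
V(8) + Z(57) → 65
65 + Q(72) → 137
R(73) + Y(74) → 147
W(98) + P(128) → 226
137 + 147 → 284
226 + 284 → 510
Total encoded bits = sum of merged weights = 65 + 137 + 147 + 226 + 284 + 510 = 1369.

1369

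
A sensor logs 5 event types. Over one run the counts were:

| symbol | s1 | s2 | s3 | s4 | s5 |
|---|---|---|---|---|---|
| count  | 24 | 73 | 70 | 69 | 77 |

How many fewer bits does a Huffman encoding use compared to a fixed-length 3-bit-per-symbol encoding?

220

Fixed-length: 3 bits × 313 symbols = 939 bits.
Huffman merges:
s1(24) + s4(69) → 93
s3(70) + s2(73) → 143
s5(77) + 93 → 170
143 + 170 → 313
Huffman total = 93 + 143 + 170 + 313 = 719 bits.
Saving = 939 − 719 = 220 bits.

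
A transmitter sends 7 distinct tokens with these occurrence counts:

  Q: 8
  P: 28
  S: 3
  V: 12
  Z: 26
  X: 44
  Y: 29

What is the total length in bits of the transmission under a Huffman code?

Greedily combine the two least-frequent nodes:
combine S(3), Q(8) → 11
combine 11, V(12) → 23
combine 23, Z(26) → 49
combine P(28), Y(29) → 57
combine X(44), 49 → 93
combine 57, 93 → 150
Total encoded bits = sum of merged weights = 11 + 23 + 49 + 57 + 93 + 150 = 383.

383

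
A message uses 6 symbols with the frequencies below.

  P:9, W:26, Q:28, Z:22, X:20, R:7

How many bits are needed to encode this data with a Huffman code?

276

Greedily combine the two least-frequent nodes:
combine R(7), P(9) → 16
combine 16, X(20) → 36
combine Z(22), W(26) → 48
combine Q(28), 36 → 64
combine 48, 64 → 112
Each symbol's bit-cost is frequency × depth; summing gives 276 bits (equivalently 16 + 36 + 48 + 64 + 112).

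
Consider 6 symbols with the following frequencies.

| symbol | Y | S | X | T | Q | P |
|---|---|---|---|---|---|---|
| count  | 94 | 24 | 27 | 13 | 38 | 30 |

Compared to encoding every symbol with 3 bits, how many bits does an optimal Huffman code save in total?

151

Fixed-length: 3 bits × 226 symbols = 678 bits.
Huffman merges:
merge T(13) and S(24): 37
merge X(27) and P(30): 57
merge 37 and Q(38): 75
merge 57 and 75: 132
merge Y(94) and 132: 226
Huffman total = 37 + 57 + 75 + 132 + 226 = 527 bits.
Saving = 678 − 527 = 151 bits.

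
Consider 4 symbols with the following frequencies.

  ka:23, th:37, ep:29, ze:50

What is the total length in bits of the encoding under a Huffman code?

278

Greedily combine the two least-frequent nodes:
combine ka(23), ep(29) → 52
combine th(37), ze(50) → 87
combine 52, 87 → 139
The encoded length is the sum of every internal node's weight: 52 + 87 + 139 = 278 bits.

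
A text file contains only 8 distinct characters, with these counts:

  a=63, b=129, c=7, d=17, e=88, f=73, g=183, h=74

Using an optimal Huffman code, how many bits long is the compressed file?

Build the Huffman tree bottom-up:
combine c(7), d(17) → 24
combine 24, a(63) → 87
combine f(73), h(74) → 147
combine 87, e(88) → 175
combine b(129), 147 → 276
combine 175, g(183) → 358
combine 276, 358 → 634
The encoded length is the sum of every internal node's weight: 24 + 87 + 147 + 175 + 276 + 358 + 634 = 1701 bits.

1701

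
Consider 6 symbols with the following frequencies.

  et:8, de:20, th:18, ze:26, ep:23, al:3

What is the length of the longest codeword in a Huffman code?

Merge the two lowest-weight nodes at each step:
combine al(3), et(8) → 11
combine 11, th(18) → 29
combine de(20), ep(23) → 43
combine ze(26), 29 → 55
combine 43, 55 → 98
Maximum depth reached is 4.

4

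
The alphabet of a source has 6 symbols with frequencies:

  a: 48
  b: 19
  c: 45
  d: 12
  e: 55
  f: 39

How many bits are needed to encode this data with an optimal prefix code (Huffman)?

537

Build the Huffman tree bottom-up:
d(12) + b(19) → 31
31 + f(39) → 70
c(45) + a(48) → 93
e(55) + 70 → 125
93 + 125 → 218
Total encoded bits = sum of merged weights = 31 + 70 + 93 + 125 + 218 = 537.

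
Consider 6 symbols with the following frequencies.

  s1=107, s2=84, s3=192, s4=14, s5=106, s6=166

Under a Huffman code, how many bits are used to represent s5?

Build the tree from the bottom:
s4(14) + s2(84) → 98
98 + s5(106) → 204
s1(107) + s6(166) → 273
s3(192) + 204 → 396
273 + 396 → 669
s5's leaf is at depth 3, giving a 3-bit codeword.

3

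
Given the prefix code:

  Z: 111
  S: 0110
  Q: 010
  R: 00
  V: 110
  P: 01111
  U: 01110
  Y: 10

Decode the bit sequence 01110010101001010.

UQYYQY

Read left to right; each codeword is recognised as soon as it completes (prefix code):
  01110→U | 010→Q | 10→Y | 10→Y | 010→Q | 10→Y
Decoded message: UQYYQY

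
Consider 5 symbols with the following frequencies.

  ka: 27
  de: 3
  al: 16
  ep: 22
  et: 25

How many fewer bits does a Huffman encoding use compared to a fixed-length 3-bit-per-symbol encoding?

Fixed-length: 3 bits × 93 symbols = 279 bits.
Huffman merges:
merge de(3) and al(16): 19
merge 19 and ep(22): 41
merge et(25) and ka(27): 52
merge 41 and 52: 93
Huffman total = 19 + 41 + 52 + 93 = 205 bits.
Saving = 279 − 205 = 74 bits.

74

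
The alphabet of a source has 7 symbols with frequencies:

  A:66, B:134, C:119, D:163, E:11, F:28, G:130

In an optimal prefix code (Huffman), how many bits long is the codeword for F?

Build the tree from the bottom:
combine E(11), F(28) → 39
combine 39, A(66) → 105
combine 105, C(119) → 224
combine G(130), B(134) → 264
combine D(163), 224 → 387
combine 264, 387 → 651
The subtree containing F is merged 5 times, so code length = 5.

5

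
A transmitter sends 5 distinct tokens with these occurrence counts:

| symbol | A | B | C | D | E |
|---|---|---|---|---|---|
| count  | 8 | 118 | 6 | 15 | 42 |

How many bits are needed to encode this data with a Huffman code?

Greedily combine the two least-frequent nodes:
merge C(6) and A(8): 14
merge 14 and D(15): 29
merge 29 and E(42): 71
merge 71 and B(118): 189
The encoded length is the sum of every internal node's weight: 14 + 29 + 71 + 189 = 303 bits.

303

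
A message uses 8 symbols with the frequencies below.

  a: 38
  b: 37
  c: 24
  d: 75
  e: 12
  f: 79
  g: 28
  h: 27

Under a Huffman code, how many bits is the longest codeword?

4

Merge the two lowest-weight nodes at each step:
merge e(12) and c(24): 36
merge h(27) and g(28): 55
merge 36 and b(37): 73
merge a(38) and 55: 93
merge 73 and d(75): 148
merge f(79) and 93: 172
merge 148 and 172: 320
Maximum depth reached is 4.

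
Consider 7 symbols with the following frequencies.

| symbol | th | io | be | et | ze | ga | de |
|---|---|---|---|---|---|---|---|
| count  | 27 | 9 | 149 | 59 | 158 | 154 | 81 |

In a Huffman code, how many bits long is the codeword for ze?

Huffman merges, smallest pair first:
combine io(9), th(27) → 36
combine 36, et(59) → 95
combine de(81), 95 → 176
combine be(149), ga(154) → 303
combine ze(158), 176 → 334
combine 303, 334 → 637
ze sits 2 levels below the root, so its codeword is 2 bits.

2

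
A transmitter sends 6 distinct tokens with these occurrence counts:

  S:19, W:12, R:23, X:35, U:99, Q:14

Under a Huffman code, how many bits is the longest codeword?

4

Merge the two lowest-weight nodes at each step:
merge W(12) and Q(14): 26
merge S(19) and R(23): 42
merge 26 and X(35): 61
merge 42 and 61: 103
merge U(99) and 103: 202
Maximum depth reached is 4.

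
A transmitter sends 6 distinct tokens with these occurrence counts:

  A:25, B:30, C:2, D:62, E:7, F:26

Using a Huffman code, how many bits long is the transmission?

341

Greedily combine the two least-frequent nodes:
combine C(2), E(7) → 9
combine 9, A(25) → 34
combine F(26), B(30) → 56
combine 34, 56 → 90
combine D(62), 90 → 152
Each symbol's bit-cost is frequency × depth; summing gives 341 bits (equivalently 9 + 34 + 56 + 90 + 152).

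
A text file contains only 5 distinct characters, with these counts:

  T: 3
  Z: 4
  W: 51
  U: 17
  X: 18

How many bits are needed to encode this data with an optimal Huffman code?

166

Greedily combine the two least-frequent nodes:
combine T(3), Z(4) → 7
combine 7, U(17) → 24
combine X(18), 24 → 42
combine 42, W(51) → 93
Each symbol's bit-cost is frequency × depth; summing gives 166 bits (equivalently 7 + 24 + 42 + 93).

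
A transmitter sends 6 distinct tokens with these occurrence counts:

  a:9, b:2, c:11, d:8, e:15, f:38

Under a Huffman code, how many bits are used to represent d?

4

Huffman merges, smallest pair first:
merge b(2) and d(8): 10
merge a(9) and 10: 19
merge c(11) and e(15): 26
merge 19 and 26: 45
merge f(38) and 45: 83
d sits 4 levels below the root, so its codeword is 4 bits.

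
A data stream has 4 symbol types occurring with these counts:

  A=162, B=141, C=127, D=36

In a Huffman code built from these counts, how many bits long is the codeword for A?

Repeatedly merge the two smallest:
D(36) + C(127) → 163
B(141) + A(162) → 303
163 + 303 → 466
The subtree containing A is merged 2 times, so code length = 2.

2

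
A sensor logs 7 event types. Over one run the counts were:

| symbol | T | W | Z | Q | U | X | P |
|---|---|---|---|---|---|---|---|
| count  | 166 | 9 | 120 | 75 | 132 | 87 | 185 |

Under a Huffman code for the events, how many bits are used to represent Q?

Repeatedly merge the two smallest:
merge W(9) and Q(75): 84
merge 84 and X(87): 171
merge Z(120) and U(132): 252
merge T(166) and 171: 337
merge P(185) and 252: 437
merge 337 and 437: 774
The subtree containing Q is merged 4 times, so code length = 4.

4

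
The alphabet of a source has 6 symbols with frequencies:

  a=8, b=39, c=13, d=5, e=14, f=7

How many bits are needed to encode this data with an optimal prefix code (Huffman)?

192

Merge the two smallest weights repeatedly:
combine d(5), f(7) → 12
combine a(8), 12 → 20
combine c(13), e(14) → 27
combine 20, 27 → 47
combine b(39), 47 → 86
Total encoded bits = sum of merged weights = 12 + 20 + 27 + 47 + 86 = 192.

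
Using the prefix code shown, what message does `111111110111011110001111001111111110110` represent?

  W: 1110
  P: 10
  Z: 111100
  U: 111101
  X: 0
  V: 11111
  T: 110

VWWZXZVUP

Read left to right; each codeword is recognised as soon as it completes (prefix code):
  11111→V | 1110→W | 1110→W | 111100→Z | 0→X | 111100→Z | 11111→V | 111101→U | 10→P
Decoded message: VWWZXZVUP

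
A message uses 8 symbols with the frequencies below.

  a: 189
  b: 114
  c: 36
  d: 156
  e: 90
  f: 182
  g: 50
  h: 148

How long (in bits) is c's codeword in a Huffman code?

5

Build the tree from the bottom:
merge c(36) and g(50): 86
merge 86 and e(90): 176
merge b(114) and h(148): 262
merge d(156) and 176: 332
merge f(182) and a(189): 371
merge 262 and 332: 594
merge 371 and 594: 965
c sits 5 levels below the root, so its codeword is 5 bits.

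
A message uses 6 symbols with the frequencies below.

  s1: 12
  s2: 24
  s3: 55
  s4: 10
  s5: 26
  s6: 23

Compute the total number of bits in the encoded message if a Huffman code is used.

362

Merge the two smallest weights repeatedly:
merge s4(10) and s1(12): 22
merge 22 and s6(23): 45
merge s2(24) and s5(26): 50
merge 45 and 50: 95
merge s3(55) and 95: 150
The encoded length is the sum of every internal node's weight: 22 + 45 + 50 + 95 + 150 = 362 bits.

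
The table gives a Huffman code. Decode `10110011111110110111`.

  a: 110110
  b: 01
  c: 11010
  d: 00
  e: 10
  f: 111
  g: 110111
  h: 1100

Read left to right; each codeword is recognised as soon as it completes (prefix code):
  10→e | 1100→h | 111→f | 111→f | 10→e | 110111→g
Decoded message: ehffeg

ehffeg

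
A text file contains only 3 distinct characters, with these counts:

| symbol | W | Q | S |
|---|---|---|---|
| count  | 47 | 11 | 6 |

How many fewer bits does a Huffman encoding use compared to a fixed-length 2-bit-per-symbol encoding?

Fixed-length: 2 bits × 64 symbols = 128 bits.
Huffman merges:
merge S(6) and Q(11): 17
merge 17 and W(47): 64
Huffman total = 17 + 64 = 81 bits.
Saving = 128 − 81 = 47 bits.

47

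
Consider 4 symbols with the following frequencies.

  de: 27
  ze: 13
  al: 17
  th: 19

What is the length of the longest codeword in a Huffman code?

Merge the two lowest-weight nodes at each step:
combine ze(13), al(17) → 30
combine th(19), de(27) → 46
combine 30, 46 → 76
The rarest symbols sit at the bottom; the longest codeword is 2 bits.

2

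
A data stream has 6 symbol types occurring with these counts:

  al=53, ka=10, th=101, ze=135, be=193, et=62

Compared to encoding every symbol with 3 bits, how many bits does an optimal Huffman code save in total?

366

Fixed-length: 3 bits × 554 symbols = 1662 bits.
Huffman merges:
ka(10) + al(53) → 63
et(62) + 63 → 125
th(101) + 125 → 226
ze(135) + be(193) → 328
226 + 328 → 554
Huffman total = 63 + 125 + 226 + 328 + 554 = 1296 bits.
Saving = 1662 − 1296 = 366 bits.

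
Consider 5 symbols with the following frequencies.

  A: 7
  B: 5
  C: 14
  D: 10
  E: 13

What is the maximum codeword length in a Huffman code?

3

Merge the two lowest-weight nodes at each step:
merge B(5) and A(7): 12
merge D(10) and 12: 22
merge E(13) and C(14): 27
merge 22 and 27: 49
Maximum depth reached is 3.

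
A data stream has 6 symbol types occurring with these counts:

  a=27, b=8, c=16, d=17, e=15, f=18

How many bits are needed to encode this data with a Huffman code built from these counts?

258

Merge the two smallest weights repeatedly:
merge b(8) and e(15): 23
merge c(16) and d(17): 33
merge f(18) and 23: 41
merge a(27) and 33: 60
merge 41 and 60: 101
Each symbol's bit-cost is frequency × depth; summing gives 258 bits (equivalently 23 + 33 + 41 + 60 + 101).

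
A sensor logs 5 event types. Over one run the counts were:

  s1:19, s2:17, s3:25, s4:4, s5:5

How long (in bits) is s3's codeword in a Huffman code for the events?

Build the tree from the bottom:
s4(4) + s5(5) → 9
9 + s2(17) → 26
s1(19) + s3(25) → 44
26 + 44 → 70
The subtree containing s3 is merged 2 times, so code length = 2.

2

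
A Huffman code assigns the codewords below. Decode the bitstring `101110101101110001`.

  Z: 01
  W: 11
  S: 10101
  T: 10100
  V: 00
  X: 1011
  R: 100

Read left to right; each codeword is recognised as soon as it completes (prefix code):
  1011→X | 10101→S | 1011→X | 100→R | 01→Z
Decoded message: XSXRZ

XSXRZ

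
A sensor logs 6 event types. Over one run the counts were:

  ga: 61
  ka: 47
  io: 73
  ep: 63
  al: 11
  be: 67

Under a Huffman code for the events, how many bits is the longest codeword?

Merge the two lowest-weight nodes at each step:
combine al(11), ka(47) → 58
combine 58, ga(61) → 119
combine ep(63), be(67) → 130
combine io(73), 119 → 192
combine 130, 192 → 322
The first pair merged (al, ka) ends up deepest, at depth 4.

4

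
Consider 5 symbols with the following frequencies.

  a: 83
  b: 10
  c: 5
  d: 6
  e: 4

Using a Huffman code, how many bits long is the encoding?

157

Merge the two smallest weights repeatedly:
combine e(4), c(5) → 9
combine d(6), 9 → 15
combine b(10), 15 → 25
combine 25, a(83) → 108
Each symbol's bit-cost is frequency × depth; summing gives 157 bits (equivalently 9 + 15 + 25 + 108).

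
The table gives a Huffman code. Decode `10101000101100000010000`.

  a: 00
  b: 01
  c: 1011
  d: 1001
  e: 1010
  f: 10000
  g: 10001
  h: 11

egbfaf

Read left to right; each codeword is recognised as soon as it completes (prefix code):
  1010→e | 10001→g | 01→b | 10000→f | 00→a | 10000→f
Decoded message: egbfaf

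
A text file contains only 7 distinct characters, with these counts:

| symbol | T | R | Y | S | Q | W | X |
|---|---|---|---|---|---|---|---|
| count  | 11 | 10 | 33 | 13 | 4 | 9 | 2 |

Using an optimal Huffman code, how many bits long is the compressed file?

Merge the two smallest weights repeatedly:
merge X(2) and Q(4): 6
merge 6 and W(9): 15
merge R(10) and T(11): 21
merge S(13) and 15: 28
merge 21 and 28: 49
merge Y(33) and 49: 82
Total encoded bits = sum of merged weights = 6 + 15 + 21 + 28 + 49 + 82 = 201.

201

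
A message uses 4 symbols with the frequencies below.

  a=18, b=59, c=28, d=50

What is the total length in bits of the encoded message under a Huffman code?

297

Greedily combine the two least-frequent nodes:
a(18) + c(28) → 46
46 + d(50) → 96
b(59) + 96 → 155
The encoded length is the sum of every internal node's weight: 46 + 96 + 155 = 297 bits.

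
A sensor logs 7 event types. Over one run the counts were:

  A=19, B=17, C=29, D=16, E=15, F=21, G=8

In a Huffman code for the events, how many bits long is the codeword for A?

Repeatedly merge the two smallest:
combine G(8), E(15) → 23
combine D(16), B(17) → 33
combine A(19), F(21) → 40
combine 23, C(29) → 52
combine 33, 40 → 73
combine 52, 73 → 125
A's leaf is at depth 3, giving a 3-bit codeword.

3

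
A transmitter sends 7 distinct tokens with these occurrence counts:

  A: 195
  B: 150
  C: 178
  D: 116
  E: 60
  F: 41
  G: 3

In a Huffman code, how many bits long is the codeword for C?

2

Repeatedly merge the two smallest:
merge G(3) and F(41): 44
merge 44 and E(60): 104
merge 104 and D(116): 220
merge B(150) and C(178): 328
merge A(195) and 220: 415
merge 328 and 415: 743
C sits 2 levels below the root, so its codeword is 2 bits.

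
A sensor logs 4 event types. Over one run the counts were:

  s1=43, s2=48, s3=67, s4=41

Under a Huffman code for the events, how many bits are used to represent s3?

2

Huffman merges, smallest pair first:
merge s4(41) and s1(43): 84
merge s2(48) and s3(67): 115
merge 84 and 115: 199
s3 sits 2 levels below the root, so its codeword is 2 bits.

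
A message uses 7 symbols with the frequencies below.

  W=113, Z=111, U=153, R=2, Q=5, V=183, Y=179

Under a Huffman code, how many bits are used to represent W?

3

Repeatedly merge the two smallest:
R(2) + Q(5) → 7
7 + Z(111) → 118
W(113) + 118 → 231
U(153) + Y(179) → 332
V(183) + 231 → 414
332 + 414 → 746
W's leaf is at depth 3, giving a 3-bit codeword.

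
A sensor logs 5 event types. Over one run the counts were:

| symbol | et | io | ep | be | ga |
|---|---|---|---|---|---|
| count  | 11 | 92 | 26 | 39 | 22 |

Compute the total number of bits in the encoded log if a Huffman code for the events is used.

Greedily combine the two least-frequent nodes:
merge et(11) and ga(22): 33
merge ep(26) and 33: 59
merge be(39) and 59: 98
merge io(92) and 98: 190
The encoded length is the sum of every internal node's weight: 33 + 59 + 98 + 190 = 380 bits.

380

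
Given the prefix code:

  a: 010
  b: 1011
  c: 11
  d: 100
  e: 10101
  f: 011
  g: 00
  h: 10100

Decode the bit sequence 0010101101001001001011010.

gehddba

Read left to right; each codeword is recognised as soon as it completes (prefix code):
  00→g | 10101→e | 10100→h | 100→d | 100→d | 1011→b | 010→a
Decoded message: gehddba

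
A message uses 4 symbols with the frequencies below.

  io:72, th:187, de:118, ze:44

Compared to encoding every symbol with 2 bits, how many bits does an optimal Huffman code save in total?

71

Fixed-length: 2 bits × 421 symbols = 842 bits.
Huffman merges:
combine ze(44), io(72) → 116
combine 116, de(118) → 234
combine th(187), 234 → 421
Huffman total = 116 + 234 + 421 = 771 bits.
Saving = 842 − 771 = 71 bits.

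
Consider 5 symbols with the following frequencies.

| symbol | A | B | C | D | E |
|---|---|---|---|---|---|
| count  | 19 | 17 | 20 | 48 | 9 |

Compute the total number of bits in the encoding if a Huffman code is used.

243

Build the Huffman tree bottom-up:
E(9) + B(17) → 26
A(19) + C(20) → 39
26 + 39 → 65
D(48) + 65 → 113
The encoded length is the sum of every internal node's weight: 26 + 39 + 65 + 113 = 243 bits.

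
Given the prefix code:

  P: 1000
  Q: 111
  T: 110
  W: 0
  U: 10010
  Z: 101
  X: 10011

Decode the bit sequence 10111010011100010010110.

Read left to right; each codeword is recognised as soon as it completes (prefix code):
  101→Z | 110→T | 10011→X | 1000→P | 10010→U | 110→T
Decoded message: ZTXPUT

ZTXPUT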